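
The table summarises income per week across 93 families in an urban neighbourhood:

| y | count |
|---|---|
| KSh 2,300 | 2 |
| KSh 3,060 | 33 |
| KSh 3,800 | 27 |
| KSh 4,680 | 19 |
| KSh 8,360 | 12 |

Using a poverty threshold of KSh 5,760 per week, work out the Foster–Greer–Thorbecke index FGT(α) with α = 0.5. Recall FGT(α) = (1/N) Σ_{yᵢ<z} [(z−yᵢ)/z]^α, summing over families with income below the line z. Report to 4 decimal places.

0.5174

Incomes under z: 2×KSh 2,300, 33×KSh 3,060, 27×KSh 3,800, 19×KSh 4,680 (q = 81 of N = 93).
Shortfall ratios: (5760−2300)/5760 = 0.6007 (×2); (5760−3060)/5760 = 0.4688 (×33); (5760−3800)/5760 = 0.3403 (×27); (5760−4680)/5760 = 0.1875 (×19).
Raised to α = 0.5: 0.77504 (×2); 0.68465 (×33); 0.58333 (×27); 0.43301 (×19).
Sum = 48.120886; FGT(0.5) = 48.120886 / 93 = 0.5174.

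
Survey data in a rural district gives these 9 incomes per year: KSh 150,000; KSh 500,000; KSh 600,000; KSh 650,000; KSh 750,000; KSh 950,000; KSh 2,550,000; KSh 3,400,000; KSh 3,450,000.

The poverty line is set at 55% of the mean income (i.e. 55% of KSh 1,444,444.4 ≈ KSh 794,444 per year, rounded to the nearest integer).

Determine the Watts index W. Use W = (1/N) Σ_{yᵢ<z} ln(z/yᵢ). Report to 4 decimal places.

0.2966

Poor units: KSh 150,000, KSh 500,000, KSh 600,000, KSh 650,000, KSh 750,000 (q = 5 of N = 9).
Log shortfalls: ln(794444/150000) = 1.6670; ln(794444/500000) = 0.4630; ln(794444/600000) = 0.2807; ln(794444/650000) = 0.2007; ln(794444/750000) = 0.0576.
W = 2.668994 / 9 = 0.2966.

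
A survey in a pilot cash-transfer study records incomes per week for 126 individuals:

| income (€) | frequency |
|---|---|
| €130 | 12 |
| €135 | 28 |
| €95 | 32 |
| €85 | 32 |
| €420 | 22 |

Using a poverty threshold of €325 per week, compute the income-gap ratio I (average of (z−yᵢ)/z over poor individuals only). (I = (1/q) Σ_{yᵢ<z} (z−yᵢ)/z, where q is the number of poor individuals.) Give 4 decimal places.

0.6716

Below the line: 32×€85, 32×€95, 12×€130, 28×€135 (q = 104 of N = 126).
Relative gaps: 0.7385 (×32), 0.7077 (×32), 0.6000 (×12), 0.5846 (×28); sum = 69.846154.
The income-gap ratio divides by q (the poor only): 69.846154 / 104 = 0.6716.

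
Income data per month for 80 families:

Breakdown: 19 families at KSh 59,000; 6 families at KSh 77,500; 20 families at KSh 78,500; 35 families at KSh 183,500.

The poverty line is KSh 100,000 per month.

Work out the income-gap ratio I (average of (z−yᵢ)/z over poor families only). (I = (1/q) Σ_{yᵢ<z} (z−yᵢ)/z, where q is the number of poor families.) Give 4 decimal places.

Incomes under z: 19×KSh 59,000, 6×KSh 77,500, 20×KSh 78,500 (q = 45 of N = 80).
Relative gaps: 0.4100 (×19), 0.2250 (×6), 0.2150 (×20); sum = 13.440000.
I averages over the q = 45 poor units only: 13.440000 / 45 = 0.2987.

0.2987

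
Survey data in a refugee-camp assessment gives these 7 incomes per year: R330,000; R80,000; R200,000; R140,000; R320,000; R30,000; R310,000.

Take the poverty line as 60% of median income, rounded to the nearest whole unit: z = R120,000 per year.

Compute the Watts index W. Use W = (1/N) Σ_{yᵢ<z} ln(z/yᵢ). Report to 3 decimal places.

0.256

Poor units: R30,000, R80,000 (q = 2 of N = 7).
Log shortfalls: ln(120000/30000) = 1.3863; ln(120000/80000) = 0.4055.
W = 1.791759 / 7 = 0.256.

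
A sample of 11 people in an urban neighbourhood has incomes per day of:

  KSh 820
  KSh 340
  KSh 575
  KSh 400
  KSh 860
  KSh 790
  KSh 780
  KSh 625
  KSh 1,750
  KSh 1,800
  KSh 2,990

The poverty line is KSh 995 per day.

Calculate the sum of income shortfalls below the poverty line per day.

KSh 2,770

Incomes under z: KSh 340, KSh 400, KSh 575, KSh 625, KSh 780, KSh 790, KSh 820, KSh 860 (q = 8 of N = 11).
Individual gaps: 995−340 = 655; 995−400 = 595; 995−575 = 420; 995−625 = 370; 995−780 = 215; 995−790 = 205; 995−820 = 175; 995−860 = 135.
Aggregate gap = KSh 2,770.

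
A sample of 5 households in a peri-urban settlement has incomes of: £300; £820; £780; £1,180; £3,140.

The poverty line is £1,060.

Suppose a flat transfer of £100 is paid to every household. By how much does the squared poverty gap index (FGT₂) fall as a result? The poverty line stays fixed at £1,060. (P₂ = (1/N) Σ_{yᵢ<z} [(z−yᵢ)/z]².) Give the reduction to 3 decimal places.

0.040

Before: below the line — £300, £780, £820; squared poverty gap index (FGT₂) = 0.12702.
After the £100 transfer: below the line — £400, £880, £920; squared poverty gap index (FGT₂) = 0.08679.
Reduction = 0.12702 − 0.08679 = 0.040.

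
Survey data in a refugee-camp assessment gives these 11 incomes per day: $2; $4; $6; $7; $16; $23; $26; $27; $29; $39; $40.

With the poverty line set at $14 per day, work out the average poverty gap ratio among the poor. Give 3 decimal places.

Incomes under z: $2, $4, $6, $7 (q = 4 of N = 11).
Shortfall ratios (z−y)/z: 0.8571, 0.7143, 0.5714, 0.5000; sum = 2.642857.
The income-gap ratio divides by q (the poor only): 2.642857 / 4 = 0.661.

0.661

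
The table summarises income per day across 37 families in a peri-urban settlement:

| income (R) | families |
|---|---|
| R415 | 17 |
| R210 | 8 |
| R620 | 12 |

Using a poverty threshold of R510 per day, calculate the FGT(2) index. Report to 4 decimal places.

0.0908

Below the line: 8×R210, 17×R415 (q = 25 of N = 37).
Relative gaps: (510−210)/510 = 0.5882 (×8); (510−415)/510 = 0.1863 (×17).
Squared: 0.3460 (×8); 0.0347 (×17).
Sum = 3.358035; P₂ = 3.358035 / 37 = 0.0908.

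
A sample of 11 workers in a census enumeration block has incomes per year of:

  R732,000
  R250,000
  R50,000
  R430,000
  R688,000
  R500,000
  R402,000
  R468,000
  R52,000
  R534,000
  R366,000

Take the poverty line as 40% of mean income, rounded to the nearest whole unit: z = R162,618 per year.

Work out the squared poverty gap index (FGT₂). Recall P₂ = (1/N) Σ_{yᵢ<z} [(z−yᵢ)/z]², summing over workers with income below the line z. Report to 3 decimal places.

Poor units: R50,000, R52,000 (q = 2 of N = 11).
Gap ratios (z−y)/z: (162618−50000)/162618 = 0.6925; (162618−52000)/162618 = 0.6802.
Squared: 0.4796; 0.4627.
Sum = 0.942315; P₂ = 0.942315 / 11 = 0.086.

0.086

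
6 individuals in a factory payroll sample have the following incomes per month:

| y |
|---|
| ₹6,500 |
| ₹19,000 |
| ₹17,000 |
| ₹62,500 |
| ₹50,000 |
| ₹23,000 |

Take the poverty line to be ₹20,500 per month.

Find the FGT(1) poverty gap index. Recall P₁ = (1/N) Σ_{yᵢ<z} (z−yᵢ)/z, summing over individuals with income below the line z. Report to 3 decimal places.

0.154

Incomes under z: ₹6,500, ₹17,000, ₹19,000 (q = 3 of N = 6).
Normalized shortfalls: (20500−6500)/20500 = 0.6829; (20500−17000)/20500 = 0.1707; (20500−19000)/20500 = 0.0732.
Σ = 0.926829. Dividing by the full population N = 6 gives P₁ = 0.154.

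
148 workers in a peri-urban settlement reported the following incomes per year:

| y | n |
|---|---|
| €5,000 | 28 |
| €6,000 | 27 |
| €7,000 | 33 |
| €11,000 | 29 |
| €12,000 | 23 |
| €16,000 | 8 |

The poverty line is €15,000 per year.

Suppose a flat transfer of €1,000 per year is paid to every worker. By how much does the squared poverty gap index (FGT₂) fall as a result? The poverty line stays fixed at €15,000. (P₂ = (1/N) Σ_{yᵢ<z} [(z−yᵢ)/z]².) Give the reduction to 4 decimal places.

Before: below the line — 28×€5,000, 27×€6,000, 33×€7,000, 29×€11,000, 23×€12,000; squared poverty gap index (FGT₂) = 0.233333.
After the €1,000 transfer: below the line — 28×€6,000, 27×€7,000, 33×€8,000, 29×€12,000, 23×€13,000; squared poverty gap index (FGT₂) = 0.179159.
Reduction = 0.233333 − 0.179159 = 0.0542.

0.0542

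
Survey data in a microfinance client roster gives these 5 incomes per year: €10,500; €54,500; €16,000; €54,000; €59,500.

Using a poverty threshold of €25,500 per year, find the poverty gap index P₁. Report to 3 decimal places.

0.192

Incomes under z: €10,500, €16,000 (q = 2 of N = 5).
Gap ratios (z−y)/z: (25500−10500)/25500 = 0.5882; (25500−16000)/25500 = 0.3725.
Sum of shortfalls = 0.960784; P₁ averages over all N: 0.960784 / 5 = 0.192.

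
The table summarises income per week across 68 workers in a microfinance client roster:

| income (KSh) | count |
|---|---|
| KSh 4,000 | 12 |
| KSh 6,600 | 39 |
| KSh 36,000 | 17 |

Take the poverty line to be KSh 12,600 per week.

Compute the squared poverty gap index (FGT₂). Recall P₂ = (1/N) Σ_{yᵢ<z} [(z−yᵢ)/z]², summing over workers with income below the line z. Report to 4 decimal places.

Incomes under z: 12×KSh 4,000, 39×KSh 6,600 (q = 51 of N = 68).
Gap ratios (z−y)/z: (12600−4000)/12600 = 0.6825 (×12); (12600−6600)/12600 = 0.4762 (×39).
Squared: 0.4659 (×12); 0.2268 (×39).
Sum = 14.433862; P₂ = 14.433862 / 68 = 0.2123.

0.2123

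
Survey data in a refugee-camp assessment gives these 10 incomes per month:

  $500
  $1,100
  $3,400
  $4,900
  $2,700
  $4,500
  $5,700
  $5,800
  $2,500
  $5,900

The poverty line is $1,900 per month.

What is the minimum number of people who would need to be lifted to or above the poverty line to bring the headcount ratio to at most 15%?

2 of the 10 people are poor, so H = 2/10 = 0.200.
A headcount ratio of at most 15% allows at most ⌊0.15 × 10⌋ = 1 poor people.
So at least 2 − 1 = 1 must be lifted.

1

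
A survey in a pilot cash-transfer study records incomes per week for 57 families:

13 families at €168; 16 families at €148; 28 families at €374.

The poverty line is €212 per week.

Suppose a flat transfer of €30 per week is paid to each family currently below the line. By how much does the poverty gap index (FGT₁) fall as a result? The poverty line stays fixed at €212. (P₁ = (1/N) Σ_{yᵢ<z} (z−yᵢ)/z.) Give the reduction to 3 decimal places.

0.072

Before: below the line — 16×€148, 13×€168; poverty gap index (FGT₁) = 0.13208.
After the €30 transfer: below the line — 16×€178, 13×€198; poverty gap index (FGT₁) = 0.06008.
Reduction = 0.13208 − 0.06008 = 0.072.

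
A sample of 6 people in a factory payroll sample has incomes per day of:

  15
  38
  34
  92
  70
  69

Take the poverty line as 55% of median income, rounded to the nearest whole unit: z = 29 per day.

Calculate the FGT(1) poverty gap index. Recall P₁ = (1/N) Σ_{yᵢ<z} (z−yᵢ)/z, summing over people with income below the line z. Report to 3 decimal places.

0.080

Poor units: 15 (q = 1 of N = 6).
Normalized shortfalls: (29−15)/29 = 0.4828.
Sum of shortfalls = 0.482759; P₁ averages over all N: 0.482759 / 6 = 0.080.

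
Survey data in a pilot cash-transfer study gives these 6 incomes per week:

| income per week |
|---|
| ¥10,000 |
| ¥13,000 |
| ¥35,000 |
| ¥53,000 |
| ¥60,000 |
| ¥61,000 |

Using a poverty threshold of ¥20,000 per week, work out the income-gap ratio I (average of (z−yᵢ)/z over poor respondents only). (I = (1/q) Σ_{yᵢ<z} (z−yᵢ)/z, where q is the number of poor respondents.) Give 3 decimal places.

0.425

Incomes under z: ¥10,000, ¥13,000 (q = 2 of N = 6).
Relative gaps: 0.5000, 0.3500; sum = 0.850000.
The income-gap ratio divides by q (the poor only): 0.850000 / 2 = 0.425.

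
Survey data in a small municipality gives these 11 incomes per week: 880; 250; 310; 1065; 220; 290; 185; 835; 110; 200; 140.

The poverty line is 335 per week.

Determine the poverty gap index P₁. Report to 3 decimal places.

Incomes under z: 110, 140, 185, 200, 220, 250, 290, 310 (q = 8 of N = 11).
Relative gaps: (335−110)/335 = 0.6716; (335−140)/335 = 0.5821; (335−185)/335 = 0.4478; (335−200)/335 = 0.4030; (335−220)/335 = 0.3433; (335−250)/335 = 0.2537; (335−290)/335 = 0.1343; (335−310)/335 = 0.0746.
Σ = 2.910448. Dividing by the full population N = 11 gives P₁ = 0.265.

0.265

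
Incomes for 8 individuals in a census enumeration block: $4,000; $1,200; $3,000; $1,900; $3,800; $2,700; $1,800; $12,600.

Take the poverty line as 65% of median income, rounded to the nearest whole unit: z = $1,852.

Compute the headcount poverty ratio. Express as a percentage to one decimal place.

25.0%

2 of the 8 individuals have income below $1,852.
H = 2/8 = 25.0%.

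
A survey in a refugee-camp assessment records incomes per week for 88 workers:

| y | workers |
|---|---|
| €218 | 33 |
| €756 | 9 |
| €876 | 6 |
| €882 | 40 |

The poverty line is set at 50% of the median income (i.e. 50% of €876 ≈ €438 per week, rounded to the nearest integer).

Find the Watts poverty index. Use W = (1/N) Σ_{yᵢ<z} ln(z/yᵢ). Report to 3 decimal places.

Incomes under z: 33×€218 (q = 33 of N = 88).
ln(z/y) terms: ln(438/218) = 0.6977 (×33).
W = 23.024887 / 88 = 0.262.

0.262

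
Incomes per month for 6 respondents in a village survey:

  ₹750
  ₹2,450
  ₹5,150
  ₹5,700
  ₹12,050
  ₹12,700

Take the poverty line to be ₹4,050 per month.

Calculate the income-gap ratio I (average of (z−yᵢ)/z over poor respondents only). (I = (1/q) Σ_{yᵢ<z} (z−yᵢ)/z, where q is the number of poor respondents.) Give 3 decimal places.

Incomes under z: ₹750, ₹2,450 (q = 2 of N = 6).
Relative gaps: 0.8148, 0.3951; sum = 1.209877.
The income-gap ratio divides by q (the poor only): 1.209877 / 2 = 0.605.

0.605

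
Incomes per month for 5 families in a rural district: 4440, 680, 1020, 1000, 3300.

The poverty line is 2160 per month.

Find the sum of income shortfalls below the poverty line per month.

3780

Below the line: 680, 1000, 1020 (q = 3 of N = 5).
Individual gaps: 2160−680 = 1480; 2160−1000 = 1160; 2160−1020 = 1140.
Aggregate gap = 3780.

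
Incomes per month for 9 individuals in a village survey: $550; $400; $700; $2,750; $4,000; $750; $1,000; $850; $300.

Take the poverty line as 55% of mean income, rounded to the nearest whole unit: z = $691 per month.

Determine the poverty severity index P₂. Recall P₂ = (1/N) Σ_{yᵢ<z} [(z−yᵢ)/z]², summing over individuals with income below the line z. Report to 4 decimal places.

0.0599

Below z: $300, $400, $550 (q = 3 of N = 9).
Normalized shortfalls: (691−300)/691 = 0.5658; (691−400)/691 = 0.4211; (691−550)/691 = 0.2041.
Squared: 0.3202; 0.1773; 0.0416.
Sum = 0.539169; P₂ = 0.539169 / 9 = 0.0599.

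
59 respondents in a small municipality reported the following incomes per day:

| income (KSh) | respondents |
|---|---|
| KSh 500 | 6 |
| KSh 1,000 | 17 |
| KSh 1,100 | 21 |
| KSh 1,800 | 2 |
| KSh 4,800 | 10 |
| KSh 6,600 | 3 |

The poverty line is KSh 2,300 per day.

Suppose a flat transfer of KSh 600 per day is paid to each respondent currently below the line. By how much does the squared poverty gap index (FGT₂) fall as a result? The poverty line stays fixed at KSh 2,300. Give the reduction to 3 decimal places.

0.174

Before: below the line — 6×KSh 500, 17×KSh 1,000, 21×KSh 1,100, 2×KSh 1,800; squared poverty gap index (FGT₂) = 0.25283.
After the KSh 600 transfer: below the line — 6×KSh 1,100, 17×KSh 1,600, 21×KSh 1,700; squared poverty gap index (FGT₂) = 0.07859.
Reduction = 0.25283 − 0.07859 = 0.174.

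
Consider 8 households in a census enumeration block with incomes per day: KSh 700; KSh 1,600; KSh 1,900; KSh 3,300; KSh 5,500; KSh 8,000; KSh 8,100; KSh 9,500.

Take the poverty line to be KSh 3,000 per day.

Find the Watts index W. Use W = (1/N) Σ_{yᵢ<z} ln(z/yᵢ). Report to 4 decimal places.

Incomes under z: KSh 700, KSh 1,600, KSh 1,900 (q = 3 of N = 8).
Log shortfalls: ln(3000/700) = 1.4553; ln(3000/1600) = 0.6286; ln(3000/1900) = 0.4568.
W = 2.540654 / 8 = 0.3176.

0.3176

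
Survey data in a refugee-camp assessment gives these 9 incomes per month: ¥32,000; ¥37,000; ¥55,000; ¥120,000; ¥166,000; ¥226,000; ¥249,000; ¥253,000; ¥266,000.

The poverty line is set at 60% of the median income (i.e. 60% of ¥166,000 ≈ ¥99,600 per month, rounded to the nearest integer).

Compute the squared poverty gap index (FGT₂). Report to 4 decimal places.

0.1174

Below the line: ¥32,000, ¥37,000, ¥55,000 (q = 3 of N = 9).
Relative gaps: (99600−32000)/99600 = 0.6787; (99600−37000)/99600 = 0.6285; (99600−55000)/99600 = 0.4478.
Squared: 0.4607; 0.3950; 0.2005.
Sum = 1.056201; P₂ = 1.056201 / 9 = 0.1174.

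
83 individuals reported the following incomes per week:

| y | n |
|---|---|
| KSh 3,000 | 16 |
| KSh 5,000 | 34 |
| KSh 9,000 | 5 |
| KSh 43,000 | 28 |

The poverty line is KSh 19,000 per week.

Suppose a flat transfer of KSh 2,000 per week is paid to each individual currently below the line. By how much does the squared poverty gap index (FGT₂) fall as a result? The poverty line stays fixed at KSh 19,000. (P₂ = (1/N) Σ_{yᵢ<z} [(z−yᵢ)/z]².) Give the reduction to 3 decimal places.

0.097

Before: below the line — 16×KSh 3,000, 34×KSh 5,000, 5×KSh 9,000; squared poverty gap index (FGT₂) = 0.37580.
After the KSh 2,000 transfer: below the line — 16×KSh 5,000, 34×KSh 7,000, 5×KSh 11,000; squared poverty gap index (FGT₂) = 0.27874.
Reduction = 0.37580 − 0.27874 = 0.097.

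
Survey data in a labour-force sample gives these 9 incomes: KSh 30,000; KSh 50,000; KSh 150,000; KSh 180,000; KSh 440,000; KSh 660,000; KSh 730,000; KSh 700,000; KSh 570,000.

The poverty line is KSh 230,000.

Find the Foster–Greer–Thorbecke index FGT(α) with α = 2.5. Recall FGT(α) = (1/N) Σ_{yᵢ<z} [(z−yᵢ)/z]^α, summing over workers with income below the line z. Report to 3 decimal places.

Poor units: KSh 30,000, KSh 50,000, KSh 150,000, KSh 180,000 (q = 4 of N = 9).
Gap ratios (z−y)/z: (230000−30000)/230000 = 0.8696; (230000−50000)/230000 = 0.7826; (230000−150000)/230000 = 0.3478; (230000−180000)/230000 = 0.2174.
Raised to α = 2.5: 0.70511; 0.54183; 0.07135; 0.02203.
Sum = 1.340322; FGT(2.5) = 1.340322 / 9 = 0.149.

0.149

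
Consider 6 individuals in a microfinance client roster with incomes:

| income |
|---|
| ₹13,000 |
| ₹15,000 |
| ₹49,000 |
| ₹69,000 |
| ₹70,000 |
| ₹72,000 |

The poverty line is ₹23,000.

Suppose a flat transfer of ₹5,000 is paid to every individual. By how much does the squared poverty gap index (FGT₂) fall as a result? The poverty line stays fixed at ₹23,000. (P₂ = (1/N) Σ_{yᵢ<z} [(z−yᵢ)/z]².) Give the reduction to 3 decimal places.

Before: below the line — ₹13,000, ₹15,000; squared poverty gap index (FGT₂) = 0.05167.
After the ₹5,000 transfer: below the line — ₹18,000, ₹20,000; squared poverty gap index (FGT₂) = 0.01071.
Reduction = 0.05167 − 0.01071 = 0.041.

0.041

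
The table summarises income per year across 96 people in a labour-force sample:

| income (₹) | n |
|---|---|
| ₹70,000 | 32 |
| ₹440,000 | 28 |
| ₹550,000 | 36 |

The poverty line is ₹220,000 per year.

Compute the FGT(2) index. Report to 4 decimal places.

0.1550

Below z: 32×₹70,000 (q = 32 of N = 96).
Normalized shortfalls: (220000−70000)/220000 = 0.6818 (×32).
Squared: 0.4649 (×32).
Sum = 14.876033; P₂ = 14.876033 / 96 = 0.1550.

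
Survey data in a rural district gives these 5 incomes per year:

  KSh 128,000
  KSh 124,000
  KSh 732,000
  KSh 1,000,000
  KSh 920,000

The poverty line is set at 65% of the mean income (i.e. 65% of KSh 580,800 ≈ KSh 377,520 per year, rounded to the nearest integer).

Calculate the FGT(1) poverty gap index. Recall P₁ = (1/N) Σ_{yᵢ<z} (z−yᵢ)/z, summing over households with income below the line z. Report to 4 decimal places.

Below z: KSh 124,000, KSh 128,000 (q = 2 of N = 5).
Relative gaps: (377520−124000)/377520 = 0.6715; (377520−128000)/377520 = 0.6609.
Sum of shortfalls = 1.332486; P₁ averages over all N: 1.332486 / 5 = 0.2665.

0.2665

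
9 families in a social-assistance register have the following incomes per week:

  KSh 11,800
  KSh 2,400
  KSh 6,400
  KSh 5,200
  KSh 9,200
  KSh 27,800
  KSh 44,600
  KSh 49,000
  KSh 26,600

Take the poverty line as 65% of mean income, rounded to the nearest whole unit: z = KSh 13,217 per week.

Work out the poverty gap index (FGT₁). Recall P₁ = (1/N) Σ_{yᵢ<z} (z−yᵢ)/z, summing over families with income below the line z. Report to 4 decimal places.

0.2613

Below z: KSh 2,400, KSh 5,200, KSh 6,400, KSh 9,200, KSh 11,800 (q = 5 of N = 9).
Relative gaps: (13217−2400)/13217 = 0.8184; (13217−5200)/13217 = 0.6066; (13217−6400)/13217 = 0.5158; (13217−9200)/13217 = 0.3039; (13217−11800)/13217 = 0.1072.
Sum of shortfalls = 2.351895; P₁ averages over all N: 2.351895 / 9 = 0.2613.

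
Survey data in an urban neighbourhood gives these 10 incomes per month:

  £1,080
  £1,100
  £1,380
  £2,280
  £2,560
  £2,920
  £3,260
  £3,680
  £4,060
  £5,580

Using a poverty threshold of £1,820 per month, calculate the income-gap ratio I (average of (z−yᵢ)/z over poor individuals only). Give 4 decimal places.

Incomes under z: £1,080, £1,100, £1,380 (q = 3 of N = 10).
Relative gaps: 0.4066, 0.3956, 0.2418; sum = 1.043956.
I averages over the q = 3 poor units only: 1.043956 / 3 = 0.3480.

0.3480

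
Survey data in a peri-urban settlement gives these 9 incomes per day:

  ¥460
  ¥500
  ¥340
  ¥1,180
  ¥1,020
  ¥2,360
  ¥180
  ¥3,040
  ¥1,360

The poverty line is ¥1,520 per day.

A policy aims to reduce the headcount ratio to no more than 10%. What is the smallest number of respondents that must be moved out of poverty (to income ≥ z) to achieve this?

7

Currently q = 7 of N = 9 are below the line (H = 0.778).
A headcount ratio of at most 10% allows at most ⌊0.10 × 9⌋ = 0 poor respondents.
So at least 7 − 0 = 7 must be lifted.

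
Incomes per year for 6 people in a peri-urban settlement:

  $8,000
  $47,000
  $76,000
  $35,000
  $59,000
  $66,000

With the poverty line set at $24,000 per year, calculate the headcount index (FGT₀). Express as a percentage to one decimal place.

1 of the 6 people have income below $24,000.
H = 1/6 = 16.7%.

16.7%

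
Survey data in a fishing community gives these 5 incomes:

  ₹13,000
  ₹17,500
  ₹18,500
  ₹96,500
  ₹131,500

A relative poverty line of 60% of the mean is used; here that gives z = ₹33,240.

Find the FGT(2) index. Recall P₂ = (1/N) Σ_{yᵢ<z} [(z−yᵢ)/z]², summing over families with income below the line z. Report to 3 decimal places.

Below the line: ₹13,000, ₹17,500, ₹18,500 (q = 3 of N = 5).
Shortfall ratios: (33240−13000)/33240 = 0.6089; (33240−17500)/33240 = 0.4735; (33240−18500)/33240 = 0.4434.
Squared: 0.3708; 0.2242; 0.1966.
Sum = 0.791632; P₂ = 0.791632 / 5 = 0.158.

0.158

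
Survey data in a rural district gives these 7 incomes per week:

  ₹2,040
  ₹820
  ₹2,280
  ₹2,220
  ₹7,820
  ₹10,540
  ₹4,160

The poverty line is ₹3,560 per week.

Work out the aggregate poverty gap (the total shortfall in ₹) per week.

₹6,880

Below the line: ₹820, ₹2,040, ₹2,220, ₹2,280 (q = 4 of N = 7).
Individual gaps: 3560−820 = 2740; 3560−2040 = 1520; 3560−2220 = 1340; 3560−2280 = 1280.
Aggregate gap = ₹6,880.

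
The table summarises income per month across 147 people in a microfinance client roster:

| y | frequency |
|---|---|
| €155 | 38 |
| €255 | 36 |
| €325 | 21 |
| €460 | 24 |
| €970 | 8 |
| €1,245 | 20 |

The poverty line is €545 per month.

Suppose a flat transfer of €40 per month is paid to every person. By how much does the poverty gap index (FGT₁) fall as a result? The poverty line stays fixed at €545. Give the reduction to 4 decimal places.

0.0594

Before: below the line — 38×€155, 36×€255, 21×€325, 24×€460; poverty gap index (FGT₁) = 0.398427.
After the €40 transfer: below the line — 38×€195, 36×€295, 21×€365, 24×€500; poverty gap index (FGT₁) = 0.339013.
Reduction = 0.398427 − 0.339013 = 0.0594.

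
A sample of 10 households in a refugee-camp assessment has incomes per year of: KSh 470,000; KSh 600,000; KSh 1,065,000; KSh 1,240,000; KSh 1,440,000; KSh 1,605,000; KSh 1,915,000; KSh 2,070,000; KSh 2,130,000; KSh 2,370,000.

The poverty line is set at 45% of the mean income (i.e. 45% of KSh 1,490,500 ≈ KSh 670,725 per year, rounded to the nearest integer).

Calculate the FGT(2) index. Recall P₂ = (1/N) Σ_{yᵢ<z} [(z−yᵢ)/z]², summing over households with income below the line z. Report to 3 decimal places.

0.010

Poor units: KSh 470,000, KSh 600,000 (q = 2 of N = 10).
Relative gaps: (670725−470000)/670725 = 0.2993; (670725−600000)/670725 = 0.1054.
Squared: 0.0896; 0.0111.
Sum = 0.100679; P₂ = 0.100679 / 10 = 0.010.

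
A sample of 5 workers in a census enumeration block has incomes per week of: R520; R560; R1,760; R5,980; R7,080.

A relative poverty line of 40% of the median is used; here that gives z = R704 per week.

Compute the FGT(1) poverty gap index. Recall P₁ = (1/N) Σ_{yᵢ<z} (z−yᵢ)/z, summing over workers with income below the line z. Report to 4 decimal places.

Below the line: R520, R560 (q = 2 of N = 5).
Gap ratios (z−y)/z: (704−520)/704 = 0.2614; (704−560)/704 = 0.2045.
Sum of shortfalls = 0.465909; P₁ averages over all N: 0.465909 / 5 = 0.0932.

0.0932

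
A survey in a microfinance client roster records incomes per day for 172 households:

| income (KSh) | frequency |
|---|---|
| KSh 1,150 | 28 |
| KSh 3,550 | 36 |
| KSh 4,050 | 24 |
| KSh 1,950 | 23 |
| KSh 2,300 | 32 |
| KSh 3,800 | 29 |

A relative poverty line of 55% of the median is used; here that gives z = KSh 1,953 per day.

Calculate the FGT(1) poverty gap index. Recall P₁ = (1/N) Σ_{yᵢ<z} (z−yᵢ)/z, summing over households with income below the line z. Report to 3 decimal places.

Poor units: 28×KSh 1,150, 23×KSh 1,950 (q = 51 of N = 172).
Shortfall ratios: (1953−1150)/1953 = 0.4112 (×28); (1953−1950)/1953 = 0.0015 (×23).
Sum of shortfalls = 11.547875; P₁ averages over all N: 11.547875 / 172 = 0.067.

0.067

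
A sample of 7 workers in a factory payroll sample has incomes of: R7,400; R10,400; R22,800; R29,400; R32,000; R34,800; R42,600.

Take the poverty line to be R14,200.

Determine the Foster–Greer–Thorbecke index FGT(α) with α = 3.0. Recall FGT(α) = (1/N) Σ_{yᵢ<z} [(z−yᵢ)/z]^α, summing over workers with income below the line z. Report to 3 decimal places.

Incomes under z: R7,400, R10,400 (q = 2 of N = 7).
Gap ratios (z−y)/z: (14200−7400)/14200 = 0.4789; (14200−10400)/14200 = 0.2676.
Raised to α = 3.0: 0.10982; 0.01916.
Sum = 0.128979; FGT(3.0) = 0.128979 / 7 = 0.018.

0.018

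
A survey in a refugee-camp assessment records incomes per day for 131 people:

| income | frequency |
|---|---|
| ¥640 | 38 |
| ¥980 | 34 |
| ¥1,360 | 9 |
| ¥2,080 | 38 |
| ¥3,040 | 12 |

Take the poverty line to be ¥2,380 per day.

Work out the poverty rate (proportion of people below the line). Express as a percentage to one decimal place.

119 of the 131 people have income below ¥2,380.
H = 119/131 = 90.8%.

90.8%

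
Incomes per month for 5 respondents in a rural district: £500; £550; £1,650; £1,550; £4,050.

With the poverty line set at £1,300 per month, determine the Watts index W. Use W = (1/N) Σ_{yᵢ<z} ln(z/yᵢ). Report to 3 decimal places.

Below the line: £500, £550 (q = 2 of N = 5).
Log gaps: ln(1300/500) = 0.9555; ln(1300/550) = 0.8602.
W = 1.815713 / 5 = 0.363.

0.363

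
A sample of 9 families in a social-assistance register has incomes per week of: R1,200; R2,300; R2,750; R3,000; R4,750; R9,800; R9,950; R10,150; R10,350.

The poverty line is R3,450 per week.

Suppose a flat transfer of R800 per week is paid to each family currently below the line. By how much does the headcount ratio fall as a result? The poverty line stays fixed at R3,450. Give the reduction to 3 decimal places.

Before: below the line — R1,200, R2,300, R2,750, R3,000; headcount ratio = 0.44444.
After the R800 transfer: below the line — R2,000, R3,100; headcount ratio = 0.22222.
Reduction = 0.44444 − 0.22222 = 0.222.

0.222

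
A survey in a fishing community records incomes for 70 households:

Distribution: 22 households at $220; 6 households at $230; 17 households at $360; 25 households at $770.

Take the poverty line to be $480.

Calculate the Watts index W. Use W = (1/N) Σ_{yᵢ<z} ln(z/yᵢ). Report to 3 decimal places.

0.378

Poor units: 22×$220, 6×$230, 17×$360 (q = 45 of N = 70).
Log shortfalls: ln(480/220) = 0.7802 (×22); ln(480/230) = 0.7357 (×6); ln(480/360) = 0.2877 (×17).
W = 26.468324 / 70 = 0.378.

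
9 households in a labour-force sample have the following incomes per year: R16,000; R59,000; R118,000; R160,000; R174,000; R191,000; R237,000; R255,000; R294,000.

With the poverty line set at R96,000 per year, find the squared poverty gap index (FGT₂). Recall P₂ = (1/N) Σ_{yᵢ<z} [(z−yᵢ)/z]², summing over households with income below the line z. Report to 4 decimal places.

Below the line: R16,000, R59,000 (q = 2 of N = 9).
Relative gaps: (96000−16000)/96000 = 0.8333; (96000−59000)/96000 = 0.3854.
Squared: 0.6944; 0.1485.
Sum = 0.842990; P₂ = 0.842990 / 9 = 0.0937.

0.0937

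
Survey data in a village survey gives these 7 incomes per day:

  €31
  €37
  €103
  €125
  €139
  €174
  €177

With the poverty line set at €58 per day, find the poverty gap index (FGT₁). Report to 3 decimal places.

0.118

Incomes under z: €31, €37 (q = 2 of N = 7).
Relative gaps: (58−31)/58 = 0.4655; (58−37)/58 = 0.3621.
Sum of shortfalls = 0.827586; P₁ averages over all N: 0.827586 / 7 = 0.118.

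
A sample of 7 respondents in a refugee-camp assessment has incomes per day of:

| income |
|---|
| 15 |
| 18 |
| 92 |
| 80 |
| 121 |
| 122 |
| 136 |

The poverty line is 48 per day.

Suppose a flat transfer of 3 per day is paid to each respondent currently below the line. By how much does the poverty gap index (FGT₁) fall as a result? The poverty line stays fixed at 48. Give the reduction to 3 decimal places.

0.018

Before: below the line — 15, 18; poverty gap index (FGT₁) = 0.18750.
After the 3 transfer: below the line — 18, 21; poverty gap index (FGT₁) = 0.16964.
Reduction = 0.18750 − 0.16964 = 0.018.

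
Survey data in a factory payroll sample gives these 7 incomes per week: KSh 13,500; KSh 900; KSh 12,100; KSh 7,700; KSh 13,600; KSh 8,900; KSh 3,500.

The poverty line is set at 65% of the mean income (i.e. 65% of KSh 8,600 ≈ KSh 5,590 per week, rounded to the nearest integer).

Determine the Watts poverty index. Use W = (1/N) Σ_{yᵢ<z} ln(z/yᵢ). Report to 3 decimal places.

Below z: KSh 900, KSh 3,500 (q = 2 of N = 7).
ln(z/y) terms: ln(5590/900) = 1.8263; ln(5590/3500) = 0.4682.
W = 2.294556 / 7 = 0.328.

0.328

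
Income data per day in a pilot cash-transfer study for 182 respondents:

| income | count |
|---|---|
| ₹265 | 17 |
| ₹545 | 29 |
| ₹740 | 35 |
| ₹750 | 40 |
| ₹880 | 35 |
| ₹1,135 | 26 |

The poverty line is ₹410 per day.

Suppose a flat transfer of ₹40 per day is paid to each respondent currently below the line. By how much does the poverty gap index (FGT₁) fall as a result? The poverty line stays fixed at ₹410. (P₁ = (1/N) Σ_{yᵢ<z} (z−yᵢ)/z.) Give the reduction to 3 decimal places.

0.009

Before: below the line — 17×₹265; poverty gap index (FGT₁) = 0.03303.
After the ₹40 transfer: below the line — 17×₹305; poverty gap index (FGT₁) = 0.02392.
Reduction = 0.03303 − 0.02392 = 0.009.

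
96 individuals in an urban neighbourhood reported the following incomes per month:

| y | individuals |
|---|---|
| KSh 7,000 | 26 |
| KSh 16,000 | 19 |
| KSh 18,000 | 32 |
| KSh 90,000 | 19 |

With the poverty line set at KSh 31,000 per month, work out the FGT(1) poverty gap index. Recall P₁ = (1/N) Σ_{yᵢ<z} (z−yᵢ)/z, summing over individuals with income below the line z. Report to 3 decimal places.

0.445

Poor units: 26×KSh 7,000, 19×KSh 16,000, 32×KSh 18,000 (q = 77 of N = 96).
Shortfall ratios: (31000−7000)/31000 = 0.7742 (×26); (31000−16000)/31000 = 0.4839 (×19); (31000−18000)/31000 = 0.4194 (×32).
Σ = 42.741935. Dividing by the full population N = 96 gives P₁ = 0.445.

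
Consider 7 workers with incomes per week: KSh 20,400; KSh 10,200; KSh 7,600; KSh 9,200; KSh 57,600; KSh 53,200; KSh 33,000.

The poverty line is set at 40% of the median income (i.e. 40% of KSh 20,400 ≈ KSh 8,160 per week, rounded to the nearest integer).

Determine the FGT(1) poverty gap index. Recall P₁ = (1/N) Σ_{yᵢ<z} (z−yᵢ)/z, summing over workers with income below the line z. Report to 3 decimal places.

Below z: KSh 7,600 (q = 1 of N = 7).
Relative gaps: (8160−7600)/8160 = 0.0686.
Σ = 0.068627. Dividing by the full population N = 7 gives P₁ = 0.010.

0.010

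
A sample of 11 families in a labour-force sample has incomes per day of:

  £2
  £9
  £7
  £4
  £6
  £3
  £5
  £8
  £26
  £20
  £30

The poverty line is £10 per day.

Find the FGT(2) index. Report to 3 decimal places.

0.185

Poor units: £2, £3, £4, £5, £6, £7, £8, £9 (q = 8 of N = 11).
Normalized shortfalls: (10−2)/10 = 0.8000; (10−3)/10 = 0.7000; (10−4)/10 = 0.6000; (10−5)/10 = 0.5000; (10−6)/10 = 0.4000; (10−7)/10 = 0.3000; (10−8)/10 = 0.2000; (10−9)/10 = 0.1000.
Squared: 0.6400; 0.4900; 0.3600; 0.2500; 0.1600; 0.0900; 0.0400; 0.0100.
Sum = 2.040000; P₂ = 2.040000 / 11 = 0.185.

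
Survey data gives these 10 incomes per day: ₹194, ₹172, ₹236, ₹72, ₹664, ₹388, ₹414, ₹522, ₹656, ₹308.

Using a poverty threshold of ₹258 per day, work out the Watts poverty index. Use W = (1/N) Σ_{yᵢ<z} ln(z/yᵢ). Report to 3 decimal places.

0.206

Below the line: ₹72, ₹172, ₹194, ₹236 (q = 4 of N = 10).
Log gaps: ln(258/72) = 1.2763; ln(258/172) = 0.4055; ln(258/194) = 0.2851; ln(258/236) = 0.0891.
W = 2.055988 / 10 = 0.206.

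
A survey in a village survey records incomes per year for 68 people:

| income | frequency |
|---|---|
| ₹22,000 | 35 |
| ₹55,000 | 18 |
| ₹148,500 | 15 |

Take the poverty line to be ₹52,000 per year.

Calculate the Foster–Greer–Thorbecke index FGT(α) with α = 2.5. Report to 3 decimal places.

Poor units: 35×₹22,000 (q = 35 of N = 68).
Shortfall ratios: (52000−22000)/52000 = 0.5769 (×35).
Raised to α = 2.5: 0.25281 (×35).
Sum = 8.848361; FGT(2.5) = 8.848361 / 68 = 0.130.

0.130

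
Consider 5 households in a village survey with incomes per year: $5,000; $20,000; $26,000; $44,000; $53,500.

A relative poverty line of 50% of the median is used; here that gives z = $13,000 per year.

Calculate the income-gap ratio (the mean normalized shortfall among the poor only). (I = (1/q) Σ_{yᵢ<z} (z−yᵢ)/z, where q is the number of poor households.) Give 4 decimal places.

0.6154

Poor units: $5,000 (q = 1 of N = 5).
Shortfall ratios (z−y)/z: 0.6154; sum = 0.615385.
I averages over the q = 1 poor units only: 0.615385 / 1 = 0.6154.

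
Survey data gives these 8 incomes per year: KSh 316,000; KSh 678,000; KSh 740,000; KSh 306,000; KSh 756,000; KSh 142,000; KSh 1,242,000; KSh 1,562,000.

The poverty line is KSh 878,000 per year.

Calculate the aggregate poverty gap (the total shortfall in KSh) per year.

Below z: KSh 142,000, KSh 306,000, KSh 316,000, KSh 678,000, KSh 740,000, KSh 756,000 (q = 6 of N = 8).
Individual gaps: 878000−142000 = 736000; 878000−306000 = 572000; 878000−316000 = 562000; 878000−678000 = 200000; 878000−740000 = 138000; 878000−756000 = 122000.
Aggregate gap = KSh 2,330,000.

KSh 2,330,000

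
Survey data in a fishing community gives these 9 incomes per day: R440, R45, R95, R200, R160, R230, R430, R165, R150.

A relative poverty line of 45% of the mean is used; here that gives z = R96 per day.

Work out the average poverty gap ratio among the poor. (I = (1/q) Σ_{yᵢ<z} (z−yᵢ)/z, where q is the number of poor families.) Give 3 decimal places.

Below the line: R45, R95 (q = 2 of N = 9).
Shortfall ratios (z−y)/z: 0.5312, 0.0104; sum = 0.541667.
The income-gap ratio divides by q (the poor only): 0.541667 / 2 = 0.271.

0.271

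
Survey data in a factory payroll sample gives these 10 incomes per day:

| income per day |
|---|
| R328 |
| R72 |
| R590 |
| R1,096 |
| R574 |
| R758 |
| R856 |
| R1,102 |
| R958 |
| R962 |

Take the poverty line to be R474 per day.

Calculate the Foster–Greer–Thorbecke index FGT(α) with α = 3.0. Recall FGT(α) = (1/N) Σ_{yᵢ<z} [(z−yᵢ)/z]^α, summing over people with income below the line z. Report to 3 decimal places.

Incomes under z: R72, R328 (q = 2 of N = 10).
Shortfall ratios: (474−72)/474 = 0.8481; (474−328)/474 = 0.3080.
Raised to α = 3.0: 0.61002; 0.02922.
Sum = 0.639242; FGT(3.0) = 0.639242 / 10 = 0.064.

0.064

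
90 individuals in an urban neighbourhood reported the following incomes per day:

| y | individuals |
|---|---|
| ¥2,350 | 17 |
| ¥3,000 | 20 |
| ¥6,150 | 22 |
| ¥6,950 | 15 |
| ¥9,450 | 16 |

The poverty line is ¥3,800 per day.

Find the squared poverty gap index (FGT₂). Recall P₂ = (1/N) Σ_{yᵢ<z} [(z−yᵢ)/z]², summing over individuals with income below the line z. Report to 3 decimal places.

Poor units: 17×¥2,350, 20×¥3,000 (q = 37 of N = 90).
Relative gaps: (3800−2350)/3800 = 0.3816 (×17); (3800−3000)/3800 = 0.2105 (×20).
Squared: 0.1456 (×17); 0.0443 (×20).
Sum = 3.361669; P₂ = 3.361669 / 90 = 0.037.

0.037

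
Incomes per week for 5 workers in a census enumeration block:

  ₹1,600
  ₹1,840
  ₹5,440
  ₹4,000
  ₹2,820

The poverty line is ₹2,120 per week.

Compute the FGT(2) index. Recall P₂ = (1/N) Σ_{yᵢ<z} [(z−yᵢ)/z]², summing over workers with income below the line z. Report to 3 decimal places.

Below z: ₹1,600, ₹1,840 (q = 2 of N = 5).
Shortfall ratios: (2120−1600)/2120 = 0.2453; (2120−1840)/2120 = 0.1321.
Squared: 0.0602; 0.0174.
Sum = 0.077608; P₂ = 0.077608 / 5 = 0.016.

0.016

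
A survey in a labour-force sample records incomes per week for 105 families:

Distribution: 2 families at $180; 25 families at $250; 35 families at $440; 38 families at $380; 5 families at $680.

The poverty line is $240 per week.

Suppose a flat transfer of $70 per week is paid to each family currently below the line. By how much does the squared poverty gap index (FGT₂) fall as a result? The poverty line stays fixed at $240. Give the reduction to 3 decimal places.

0.001

Before: below the line — 2×$180; squared poverty gap index (FGT₂) = 0.00119.
After the $70 transfer: below the line — none; squared poverty gap index (FGT₂) = 0.00000.
Reduction = 0.00119 − 0.00000 = 0.001.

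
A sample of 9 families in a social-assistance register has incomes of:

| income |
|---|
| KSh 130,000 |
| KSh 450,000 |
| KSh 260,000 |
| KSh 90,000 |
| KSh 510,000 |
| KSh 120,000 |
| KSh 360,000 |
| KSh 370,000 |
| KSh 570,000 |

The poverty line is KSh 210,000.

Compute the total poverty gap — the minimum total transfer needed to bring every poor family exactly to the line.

Incomes under z: KSh 90,000, KSh 120,000, KSh 130,000 (q = 3 of N = 9).
Individual gaps: 210000−90000 = 120000; 210000−120000 = 90000; 210000−130000 = 80000.
Aggregate gap = KSh 290,000.

KSh 290,000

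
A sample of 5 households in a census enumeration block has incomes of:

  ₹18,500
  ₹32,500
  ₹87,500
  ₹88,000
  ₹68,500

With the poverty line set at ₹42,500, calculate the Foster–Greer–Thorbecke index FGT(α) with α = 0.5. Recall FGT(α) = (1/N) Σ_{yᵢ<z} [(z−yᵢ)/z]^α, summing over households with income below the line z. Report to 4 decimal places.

Below z: ₹18,500, ₹32,500 (q = 2 of N = 5).
Normalized shortfalls: (42500−18500)/42500 = 0.5647; (42500−32500)/42500 = 0.2353.
Raised to α = 0.5: 0.75147; 0.48507.
Sum = 1.236540; FGT(0.5) = 1.236540 / 5 = 0.2473.

0.2473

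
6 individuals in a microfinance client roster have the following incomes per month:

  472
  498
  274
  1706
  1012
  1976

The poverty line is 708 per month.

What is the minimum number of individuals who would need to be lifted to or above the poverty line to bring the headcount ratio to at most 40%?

3 of the 6 individuals are poor, so H = 3/6 = 0.500.
A headcount ratio of at most 40% allows at most ⌊0.40 × 6⌋ = 2 poor individuals.
So at least 3 − 2 = 1 must be lifted.

1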